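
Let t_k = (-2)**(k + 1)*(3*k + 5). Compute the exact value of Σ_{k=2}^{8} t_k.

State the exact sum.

t_(k+1)/t_k = 2*(-3*k - 8)/(3*k + 5).
Normal form (A,B,C) = (-2, 1, k + 5/3).
Need (-2)·f(k+1) − (1)·f(k) = k + 5/3.
Bound: deg f ≤ 1.
Solving with deg f ≤ 1: f(k) = -(k + 1)/3.
R(k) = B(k−1)·f(k)/C(k) = -(k + 1)/(3*k + 5); s_k = R·t_k = 2*(-2)**k*(k + 1).
Verify: (-2)**(k + 1)*(3*k + 5) matches t_k.
Telescoping: Σ = s_(9) − s_(2) = -10240 − (24) = -10264.

Σ = -10264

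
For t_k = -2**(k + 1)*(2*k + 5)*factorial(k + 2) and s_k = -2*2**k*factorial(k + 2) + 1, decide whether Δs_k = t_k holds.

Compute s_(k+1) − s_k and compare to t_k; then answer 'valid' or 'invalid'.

s_(k+1) = -2*2**(k + 1)*factorial(k + 3) + 1
s_(k+1) − s_k = -2**(k + 1)*(2*k + 5)*factorial(k + 2)
(s_(k+1) − s_k) − t_k = 0

Valid — Δs_k = t_k.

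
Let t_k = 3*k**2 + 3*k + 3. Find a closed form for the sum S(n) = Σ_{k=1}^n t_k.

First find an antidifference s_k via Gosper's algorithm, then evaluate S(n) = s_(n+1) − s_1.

Compute t_(k+1)/t_k: get (k + (k + 1)**2 + 2)/(k**2 + k + 1).
Normal form (A,B,C) = (1, 1, k**2 + k + 1).
f must satisfy (1)·f(k+1) − (1)·f(k) = k**2 + k + 1.
Bound: deg f ≤ 3.
Solve for f: f(k) = k*(k**2 + 2)/3 (degree 3 ≤ 3).
Get s_k = R·t_k = k*(k**2 + 2) with R(k) = B(k−1)f(k)/C(k) = k*(k**2 + 2)/(3*(k**2 + k + 1)).
Δs = 3*k**2 + 3*k + 3, as required.
Evaluate: s_(n+1) = n**3 + 3*n**2 + 5*n + 3; subtract s_(1) = 3 ⇒ S(n) = n*(n**2 + 3*n + 5).

S(n) = n*(n**2 + 3*n + 5)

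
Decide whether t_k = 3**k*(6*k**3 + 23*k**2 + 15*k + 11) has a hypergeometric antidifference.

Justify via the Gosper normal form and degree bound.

t_(k+1)/t_k = 3*(6*k**3 + 41*k**2 + 79*k + 55)/(6*k**3 + 23*k**2 + 15*k + 11).
So A=3 and B=1, with C=k**3 + 23*k**2/6 + 5*k/2 + 11/6.
Set up (3)·f(k+1) − (1)·f(k) − (k**3 + 23*k**2/6 + 5*k/2 + 11/6) = 0.
Bound: deg f ≤ 3.
Solve for f: f(k) = (3*k**3 - 2*k**2 + 4)/6 (degree 3 ≤ 3).
R(k) = B(k−1)·f(k)/C(k) = (3*k**3 - 2*k**2 + 4)/(6*k**3 + 23*k**2 + 15*k + 11); s_k = R·t_k = 3**k*(3*k**3 - 2*k**2 + 4).
Δs = 3**k*(6*k**3 + 23*k**2 + 15*k + 11), as required.

Yes. s_k = 3**k*(3*k**3 - 2*k**2 + 4).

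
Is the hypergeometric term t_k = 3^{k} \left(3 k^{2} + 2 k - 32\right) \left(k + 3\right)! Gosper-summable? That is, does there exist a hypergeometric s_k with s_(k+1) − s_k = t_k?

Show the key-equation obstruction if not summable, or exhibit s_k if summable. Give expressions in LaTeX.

Step 1: r(k) = 3*(3*k**3 + 20*k**2 + 5*k - 108)/(3*k**2 + 2*k - 32).
Normal form (A,B,C) = (3*k + 12, 1, k**2 + 2*k/3 - 32/3).
Key eq: (3*k + 12)·f(k+1) = (1)·f(k) + (k**2 + 2*k/3 - 32/3).
deg f ≤ 1 (via 1,0,2).
Solving with deg f ≤ 1: f(k) = (k - 4)/3.
R(k) = B(k−1)·f(k)/C(k) = (k - 4)/(3*k**2 + 2*k - 32); s_k = R·t_k = 3**k*(k - 4)*factorial(k + 3).
s_(k+1) − s_k = 3**k*(3*k**2 + 2*k - 32)*factorial(k + 3) = t_k.

Yes. s_k = 3^{k} \left(k - 4\right) \left(k + 3\right)!.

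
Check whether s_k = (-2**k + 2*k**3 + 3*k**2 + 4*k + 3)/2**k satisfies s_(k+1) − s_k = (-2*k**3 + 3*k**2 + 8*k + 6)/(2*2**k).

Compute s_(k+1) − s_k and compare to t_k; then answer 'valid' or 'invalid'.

Valid: the claim telescopes to t_k.

s_(k+1) = (-2*2**k + 2*k**3 + 9*k**2 + 16*k + 12)/(2*2**k)
s_(k+1) − s_k = (-2*k**3 + 3*k**2 + 8*k + 6)/(2*2**k)
(s_(k+1) − s_k) − t_k = 0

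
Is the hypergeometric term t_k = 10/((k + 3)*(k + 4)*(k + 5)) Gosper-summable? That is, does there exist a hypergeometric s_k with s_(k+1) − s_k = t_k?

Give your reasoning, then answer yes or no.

Yes. s_k = 5*k*(k + 7)/(12*(k + 3)*(k + 4)).

r(k) = (k + 3)/(k + 6) after simplifying.
Normal form (A,B,C) = (k + 3, k + 6, 1).
f must satisfy (k + 3)·f(k+1) − (k + 5)·f(k) = 1.
d = 2 from the (1,1,0) case.
Match coefficients ⇒ f(k) = k*(k + 7)/24.
So s_k = (B(k−1)f/C)·t_k = (k*(k + 5)*(k + 7)/24)·t_k = 5*k*(k + 7)/(12*(k + 3)*(k + 4)).
s_(k+1) − s_k = 10/(k**3 + 12*k**2 + 47*k + 60) = t_k.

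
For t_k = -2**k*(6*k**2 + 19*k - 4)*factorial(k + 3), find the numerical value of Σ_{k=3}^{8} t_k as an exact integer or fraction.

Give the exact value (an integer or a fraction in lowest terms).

Σ = -5640722812800

Ratio r(k) = 2*(6*k**3 + 55*k**2 + 145*k + 84)/(6*k**2 + 19*k - 4).
Gosper form: A/B · C(k+1)/C(k) with A=2*k + 8, B=1, C=k**2 + 19*k/6 - 2/3.
Need (2*k + 8)·f(k+1) − (1)·f(k) = k**2 + 19*k/6 - 2/3.
deg f ≤ 1 (via 1,0,2).
Match coefficients ⇒ f(k) = (3*k - 4)/6.
Certificate R = B(k−1)f/C = (3*k - 4)/(6*k**2 + 19*k - 4) gives s_k = -2**k*(3*k - 4)*factorial(k + 3).
s_(k+1) − s_k = -2**k*(6*k**2 + 19*k - 4)*factorial(k + 3) = t_k.
Sum = s_(9) − s_(3); s_(9) = -5640722841600, s_(3) = -28800 ⇒ -5640722812800.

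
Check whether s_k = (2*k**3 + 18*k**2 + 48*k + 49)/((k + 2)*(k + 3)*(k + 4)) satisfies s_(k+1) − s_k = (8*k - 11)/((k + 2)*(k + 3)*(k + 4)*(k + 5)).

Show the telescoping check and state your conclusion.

Valid — Δs_k = t_k.

s_(k+1) = (48*k + 2*(k + 1)**3 + 18*(k + 1)**2 + 97)/((k + 3)*(k + 4)*(k + 5))
s_(k+1) − s_k = (8*k - 11)/(k**4 + 14*k**3 + 71*k**2 + 154*k + 120)
(s_(k+1) − s_k) − t_k = 0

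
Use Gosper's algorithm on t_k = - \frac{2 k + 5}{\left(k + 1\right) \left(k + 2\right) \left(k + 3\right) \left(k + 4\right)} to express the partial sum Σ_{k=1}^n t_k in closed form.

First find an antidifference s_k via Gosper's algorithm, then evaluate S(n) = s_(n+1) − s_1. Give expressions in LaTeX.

Ratio r(k) = (k + 1)*(2*k + 7)/((k + 5)*(2*k + 5)).
Gosper form: A/B · C(k+1)/C(k) with A=k + 1, B=k + 5, C=k + 5/2.
Solve (k + 1)·f(k+1) − (k + 4)·f(k) = k + 5/2.
deg f ≤ 3 (via 1,1,1).
Solving with deg f ≤ 3: f(k) = k*(k + 2)*(k + 4)/6.
Then R = B(k−1)f/C = k*(k + 2)*(k + 4)**2/(3*(2*k + 5)), so s_k = R(k)·t_k = k*(-k - 4)/(3*(k**2 + 4*k + 3)).
s_(k+1) − s_k = (-2*k - 5)/(k**4 + 10*k**3 + 35*k**2 + 50*k + 24) = t_k.
Evaluate: s_(n+1) = (-n**2 - 6*n - 5)/(3*(n**2 + 6*n + 8)); subtract s_(1) = -5/24 ⇒ S(n) = n*(-n - 6)/(8*(n**2 + 6*n + 8)).

S(n) = \frac{n \left(- n - 6\right)}{8 \left(n^{2} + 6 n + 8\right)}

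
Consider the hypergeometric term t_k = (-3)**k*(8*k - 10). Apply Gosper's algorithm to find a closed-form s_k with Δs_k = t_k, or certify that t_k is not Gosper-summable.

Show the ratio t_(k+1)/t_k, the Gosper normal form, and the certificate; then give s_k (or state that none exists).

s_k = 2*(-3)**k*(2 - k)

Step 1: r(k) = 3*(1 - 4*k)/(4*k - 5).
Gosper form: A/B · C(k+1)/C(k) with A=-3, B=1, C=k - 5/4.
f must satisfy (-3)·f(k+1) − (1)·f(k) = k - 5/4.
Degrees (0,0,1) ⇒ d ≤ 1.
Coefficient equations give f(k) = -(k - 2)/4.
Certificate R = B(k−1)f/C = -(k - 2)/(4*k - 5) gives s_k = 2*(-3)**k*(2 - k).
Δs = (-3)**k*(8*k - 10), as required.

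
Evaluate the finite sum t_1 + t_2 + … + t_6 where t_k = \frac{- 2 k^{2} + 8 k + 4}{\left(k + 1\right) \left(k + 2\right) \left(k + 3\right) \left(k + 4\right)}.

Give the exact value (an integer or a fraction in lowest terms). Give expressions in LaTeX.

Ratio r(k) = (k**3 - k**2 - 7*k - 5)/(k**3 + k**2 - 22*k - 10).
So A=k + 1 and B=k + 5, with C=k**2 - 4*k - 2.
Solve (k + 1)·f(k+1) − (k + 4)·f(k) = k**2 - 4*k - 2.
Degrees (1,1,2) ⇒ d ≤ 3.
Solving with deg f ≤ 3: f(k) = -k*(k**2 + 18*k + 5)/12.
Then R = B(k−1)f/C = -k*(k + 4)*(k**2 + 18*k + 5)/(12*(k**2 - 4*k - 2)), so s_k = R(k)·t_k = k*(k**2 + 18*k + 5)/(6*(k + 1)*(k + 2)*(k + 3)).
s_(k+1) − s_k = 2*(-k**2 + 4*k + 2)/(k**4 + 10*k**3 + 35*k**2 + 50*k + 24) = t_k.
Evaluate s at k=7 and k=1: 7/24 and 1/6; difference 1/8.

Σ = 1/8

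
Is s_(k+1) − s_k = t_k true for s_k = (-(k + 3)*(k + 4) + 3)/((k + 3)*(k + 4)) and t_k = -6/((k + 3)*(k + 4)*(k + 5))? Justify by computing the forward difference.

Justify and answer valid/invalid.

Valid — Δs_k = t_k.

s_(k+1) = (-(k + 4)*(k + 5) + 3)/((k + 4)*(k + 5))
s_(k+1) − s_k = -6/(k**3 + 12*k**2 + 47*k + 60)
(s_(k+1) − s_k) − t_k = 0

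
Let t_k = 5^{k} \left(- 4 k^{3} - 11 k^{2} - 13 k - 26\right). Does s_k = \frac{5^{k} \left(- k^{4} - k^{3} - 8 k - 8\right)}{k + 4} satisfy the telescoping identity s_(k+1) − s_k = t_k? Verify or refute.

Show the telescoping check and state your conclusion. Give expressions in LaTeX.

s_(k+1) = 5**(k + 1)*(-8*k - (k + 1)**4 - (k + 1)**3 - 16)/(k + 5)
s_(k+1) − s_k = 5**k*(-4*k**5 - 39*k**4 - 140*k**3 - 247*k**2 - 342*k - 320)/(k**2 + 9*k + 20)
(s_(k+1) − s_k) − t_k = 5**k*(8*k**4 + 52*k**3 + 116*k**2 + 152*k + 200)/(k**2 + 9*k + 20)

Invalid: residual \frac{5^{k} \left(8 k^{4} + 52 k^{3} + 116 k^{2} + 152 k + 200\right)}{k^{2} + 9 k + 20} ≠ 0.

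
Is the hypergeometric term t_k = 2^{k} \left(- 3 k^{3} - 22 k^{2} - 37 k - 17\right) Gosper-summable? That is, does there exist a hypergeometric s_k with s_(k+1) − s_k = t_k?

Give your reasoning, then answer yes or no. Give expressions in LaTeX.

Yes. s_k = 2^{k} \left(- 3 k^{3} - 4 k^{2} - 3 k + 3\right).

Step 1: r(k) = 2*(3*k**3 + 31*k**2 + 90*k + 79)/(3*k**3 + 22*k**2 + 37*k + 17).
Normal form (A,B,C) = (2, 1, k**3 + 22*k**2/3 + 37*k/3 + 17/3).
Key eq: (2)·f(k+1) = (1)·f(k) + (k**3 + 22*k**2/3 + 37*k/3 + 17/3).
deg f ≤ 3 (via 0,0,3).
Match coefficients ⇒ f(k) = (3*k**3 + 4*k**2 + 3*k - 3)/3.
Certificate R = B(k−1)f/C = (3*k**3 + 4*k**2 + 3*k - 3)/(3*k**3 + 22*k**2 + 37*k + 17) gives s_k = 2**k*(-3*k**3 - 4*k**2 - 3*k + 3).
Verify: 2**k*(-3*k**3 - 22*k**2 - 37*k - 17) matches t_k.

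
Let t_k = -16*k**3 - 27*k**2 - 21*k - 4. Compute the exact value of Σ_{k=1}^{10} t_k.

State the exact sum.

Σ = -59990

The ratio is (16*k**3 + 75*k**2 + 123*k + 68)/(16*k**3 + 27*k**2 + 21*k + 4).
Factor: A=1; B=1; C=k**3 + 27*k**2/16 + 21*k/16 + 1/4.
Set up (1)·f(k+1) − (1)·f(k) − (k**3 + 27*k**2/16 + 21*k/16 + 1/4) = 0.
Degrees (0,0,3) ⇒ d ≤ 4.
Coefficient equations give f(k) = k*(4*k**3 + k**2 + k - 2)/16.
R(k) = B(k−1)·f(k)/C(k) = k*(4*k**3 + k**2 + k - 2)/(16*k**3 + 27*k**2 + 21*k + 4); s_k = R·t_k = k*(-4*k**3 - k**2 - k + 2).
s_(k+1) − s_k = -16*k**3 - 27*k**2 - 21*k - 4 = t_k.
Σ_(k=1)^(10) t_k = s_(11) − s_(1) = -59994 − (-4) = -59990.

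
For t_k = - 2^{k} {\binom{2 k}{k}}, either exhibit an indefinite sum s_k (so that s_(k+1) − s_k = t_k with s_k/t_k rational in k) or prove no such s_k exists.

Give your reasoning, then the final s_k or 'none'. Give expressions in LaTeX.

not Gosper-summable; s_k does not exist

Compute t_(k+1)/t_k: get 4*(2*k + 1)/(k + 1).
Factor: A=8*k + 4; B=k + 1; C=1.
Solve (8*k + 4)·f(k+1) − (k)·f(k) = 1.
d = -1 from the (1,1,0) case.
deg f ≤ -1 is impossible — no certificate.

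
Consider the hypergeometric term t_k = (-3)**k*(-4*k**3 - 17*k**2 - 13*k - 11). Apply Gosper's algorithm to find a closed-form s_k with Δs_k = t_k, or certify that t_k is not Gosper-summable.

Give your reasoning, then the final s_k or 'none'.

s_k = (-3)**k*(k**3 + 2*k**2 - 2*k + 2)

The ratio is 3*(-4*k**3 - 29*k**2 - 59*k - 45)/(4*k**3 + 17*k**2 + 13*k + 11).
A = -3, B = 1, C = k**3 + 17*k**2/4 + 13*k/4 + 11/4.
Set up (-3)·f(k+1) − (1)·f(k) − (k**3 + 17*k**2/4 + 13*k/4 + 11/4) = 0.
Bound: deg f ≤ 3.
Match coefficients ⇒ f(k) = -(k**3 + 2*k**2 - 2*k + 2)/4.
Then R = B(k−1)f/C = -(k**3 + 2*k**2 - 2*k + 2)/(4*k**3 + 17*k**2 + 13*k + 11), so s_k = R(k)·t_k = (-3)**k*(k**3 + 2*k**2 - 2*k + 2).
Verify: (-3)**k*(-4*k**3 - 17*k**2 - 13*k - 11) matches t_k.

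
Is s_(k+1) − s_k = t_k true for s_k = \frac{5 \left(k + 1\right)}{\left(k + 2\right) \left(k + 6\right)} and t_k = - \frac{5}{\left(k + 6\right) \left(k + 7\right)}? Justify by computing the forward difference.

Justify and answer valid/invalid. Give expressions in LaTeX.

Invalid: residual \frac{5 \left(2 k + 9\right)}{k^{4} + 18 k^{3} + 113 k^{2} + 288 k + 252} ≠ 0.

s_(k+1) = 5*(k + 2)/((k + 3)*(k + 7))
s_(k+1) − s_k = 5*(-k**2 - 3*k + 3)/(k**4 + 18*k**3 + 113*k**2 + 288*k + 252)
(s_(k+1) − s_k) − t_k = 5*(2*k + 9)/(k**4 + 18*k**3 + 113*k**2 + 288*k + 252)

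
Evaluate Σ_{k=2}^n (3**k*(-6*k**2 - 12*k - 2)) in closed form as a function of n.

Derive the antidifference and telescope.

S(n) = -9*3**n*n**2 - 9*3**n*n - 3*3**n + 63

t_(k+1)/t_k = 3*(3*k**2 + 12*k + 10)/(3*k**2 + 6*k + 1).
Factor: A=3; B=1; C=k**2 + 2*k + 1/3.
f must satisfy (3)·f(k+1) − (1)·f(k) = k**2 + 2*k + 1/3.
Bound: deg f ≤ 2.
A polynomial solution: f(k) = (3*k**2 - 3*k + 1)/6.
R(k) = B(k−1)·f(k)/C(k) = (3*k**2 - 3*k + 1)/(2*(3*k**2 + 6*k + 1)); s_k = R·t_k = 3**k*(-3*k**2 + 3*k - 1).
Check: Δs_k = 3**k*(-6*k**2 - 12*k - 2). ✓
Telescope: S(n) = s_(n+1) − s_(2) = 3**(n + 1)*(-3*n**2 - 3*n - 1) − (-63) = -9*3**n*n**2 - 9*3**n*n - 3*3**n + 63.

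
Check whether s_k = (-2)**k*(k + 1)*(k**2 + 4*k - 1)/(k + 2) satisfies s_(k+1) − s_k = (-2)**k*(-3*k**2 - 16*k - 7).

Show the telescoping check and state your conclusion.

s_(k+1) = (-2)**(k + 1)*(k + 2)*(4*k + (k + 1)**2 + 3)/(k + 3)
s_(k+1) − s_k = (-2)**k*(-3*k**4 - 28*k**3 - 82*k**2 - 88*k - 29)/(k**2 + 5*k + 6)
(s_(k+1) − s_k) − t_k = (-2)**k*(3*k**3 + 23*k**2 + 43*k + 13)/(k**2 + 5*k + 6)

Invalid: residual (-2)**k*(3*k**3 + 23*k**2 + 43*k + 13)/(k**2 + 5*k + 6) ≠ 0.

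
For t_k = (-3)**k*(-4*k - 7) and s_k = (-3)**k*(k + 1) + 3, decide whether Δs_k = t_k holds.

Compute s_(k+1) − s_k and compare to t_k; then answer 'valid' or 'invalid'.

s_(k+1) = -3*(-3)**k*(k + 2) + 3
s_(k+1) − s_k = (-3)**k*(-4*k - 7)
(s_(k+1) − s_k) − t_k = 0

Valid: the claim telescopes to t_k.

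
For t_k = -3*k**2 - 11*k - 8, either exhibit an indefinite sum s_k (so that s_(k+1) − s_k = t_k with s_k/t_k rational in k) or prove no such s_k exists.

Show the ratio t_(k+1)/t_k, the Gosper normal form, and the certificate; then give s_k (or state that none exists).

Compute t_(k+1)/t_k: get (3*k**2 + 17*k + 22)/(3*k**2 + 11*k + 8).
Normal form (A,B,C) = (1, 1, k**2 + 11*k/3 + 8/3).
Solve (1)·f(k+1) − (1)·f(k) = k**2 + 11*k/3 + 8/3.
deg f ≤ 3 (via 0,0,2).
Solve for f: f(k) = k*(k + 1)*(k + 3)/3 (degree 3 ≤ 3).
Get s_k = R·t_k = k*(-k**2 - 4*k - 3) with R(k) = B(k−1)f(k)/C(k) = k*(k + 3)/(3*k + 8).
Verify: -3*k**2 - 11*k - 8 matches t_k.

s_k = k*(-k**2 - 4*k - 3)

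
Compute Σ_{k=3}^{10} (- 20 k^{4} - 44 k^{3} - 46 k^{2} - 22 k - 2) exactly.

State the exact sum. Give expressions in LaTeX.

Σ = -657664

The ratio is (10*k**4 + 62*k**3 + 149*k**2 + 163*k + 67)/(10*k**4 + 22*k**3 + 23*k**2 + 11*k + 1).
Factor: A=1; B=1; C=k**4 + 11*k**3/5 + 23*k**2/10 + 11*k/10 + 1/10.
Solve (1)·f(k+1) − (1)·f(k) = k**4 + 11*k**3/5 + 23*k**2/10 + 11*k/10 + 1/10.
From deg A=0, deg B=0, deg C=4: d=5.
Solving with deg f ≤ 5: f(k) = k*(4*k**4 + k**3 - k - 2)/20.
So s_k = (B(k−1)f/C)·t_k = (k*(4*k**4 + k**3 - k - 2)/(2*(10*k**4 + 22*k**3 + 23*k**2 + 11*k + 1)))·t_k = k*(-4*k**4 - k**3 + k + 2).
s_(k+1) − s_k = -20*k**4 - 44*k**3 - 46*k**2 - 22*k - 2 = t_k.
Evaluate s at k=11 and k=3: -658702 and -1038; difference -657664.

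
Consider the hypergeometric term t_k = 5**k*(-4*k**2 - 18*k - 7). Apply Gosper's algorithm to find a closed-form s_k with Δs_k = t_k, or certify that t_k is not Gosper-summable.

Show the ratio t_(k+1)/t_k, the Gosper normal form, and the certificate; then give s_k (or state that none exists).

s_k = 5**k*(-k**2 - 2*k + 2)

Compute t_(k+1)/t_k: get 5*(4*k**2 + 26*k + 29)/(4*k**2 + 18*k + 7).
Gosper form: A/B · C(k+1)/C(k) with A=5, B=1, C=k**2 + 9*k/2 + 7/4.
Key eq: (5)·f(k+1) = (1)·f(k) + (k**2 + 9*k/2 + 7/4).
d = 2 from the (0,0,2) case.
A polynomial solution: f(k) = (k**2 + 2*k - 2)/4.
Get s_k = R·t_k = 5**k*(-k**2 - 2*k + 2) with R(k) = B(k−1)f(k)/C(k) = (k**2 + 2*k - 2)/(4*k**2 + 18*k + 7).
s_(k+1) − s_k = 5**k*(-4*k**2 - 18*k - 7) = t_k.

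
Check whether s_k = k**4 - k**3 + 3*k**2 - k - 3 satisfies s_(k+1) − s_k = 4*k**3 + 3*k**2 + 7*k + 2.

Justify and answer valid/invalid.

s_(k+1) = k**4 + 3*k**3 + 6*k**2 + 6*k - 1
s_(k+1) − s_k = 4*k**3 + 3*k**2 + 7*k + 2
(s_(k+1) − s_k) − t_k = 0

Valid: the claim telescopes to t_k.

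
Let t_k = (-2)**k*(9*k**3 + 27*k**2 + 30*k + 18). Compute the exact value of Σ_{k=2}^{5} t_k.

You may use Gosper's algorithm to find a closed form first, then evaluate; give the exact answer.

Ratio r(k) = 2*(-3*k**3 - 18*k**2 - 37*k - 28)/(3*k**3 + 9*k**2 + 10*k + 6).
Factor: A=-2; B=1; C=k**3 + 3*k**2 + 10*k/3 + 2.
Solve (-2)·f(k+1) − (1)·f(k) = k**3 + 3*k**2 + 10*k/3 + 2.
From deg A=0, deg B=0, deg C=3: d=3.
A polynomial solution: f(k) = -(3*k**3 + 3*k**2 + 2)/9.
Then R = B(k−1)f/C = -(3*k**3 + 3*k**2 + 2)/(3*(3*k**3 + 9*k**2 + 10*k + 6)), so s_k = R(k)·t_k = (-2)**k*(-3*k**3 - 3*k**2 - 2).
Check: Δs_k = (-2)**k*(9*k**3 + 27*k**2 + 30*k + 18). ✓
Sum = s_(6) − s_(2); s_(6) = -48512, s_(2) = -152 ⇒ -48360.

Σ = -48360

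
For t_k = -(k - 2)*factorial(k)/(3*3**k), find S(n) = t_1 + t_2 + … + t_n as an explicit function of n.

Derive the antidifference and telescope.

S(n) = 3**(-n - 1)*(3**n - n*factorial(n) - factorial(n))

t_(k+1)/t_k = (k**2 - 1)/(3*(k - 2)).
A = k/3 + 1/3, B = 1, C = k - 2.
f must satisfy (k/3 + 1/3)·f(k+1) − (1)·f(k) = k - 2.
d = 0 from the (1,0,1) case.
Match coefficients ⇒ f(k) = 3.
So s_k = (B(k−1)f/C)·t_k = (3/(k - 2))·t_k = -factorial(k)/3**k.
s_(k+1) − s_k = -(k - 2)*factorial(k)/(3*3**k) = t_k.
s_(n+1) = -3**(-n - 1)*factorial(n + 1) and s_(1) = -1/3, so S(n) = 3**(-n - 1)*(3**n - n*factorial(n) - factorial(n)).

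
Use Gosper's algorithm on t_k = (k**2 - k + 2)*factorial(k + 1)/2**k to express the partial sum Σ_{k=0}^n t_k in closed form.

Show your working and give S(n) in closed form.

S(n) = 4 + n*factorial(n + 2)/2**n - factorial(n + 2)/2**n

The ratio is (k + 2)*(-k + (k + 1)**2 + 1)/(2*(k**2 - k + 2)).
Take A(k)=k/2 + 1, B(k)=1, C(k)=k**2 - k + 2.
Solve (k/2 + 1)·f(k+1) − (1)·f(k) = k**2 - k + 2.
Bound: deg f ≤ 1.
Solving with deg f ≤ 1: f(k) = 2*(k - 2).
Then R = B(k−1)f/C = 2*(k - 2)/(k**2 - k + 2), so s_k = R(k)·t_k = 2**(1 - k)*(k - 2)*factorial(k + 1).
Verify: (k**2 - k + 2)*factorial(k + 1)/2**k matches t_k.
Σ_(k=0)^n t_k = s_(n+1) − s_(0) = ((n - 1)*factorial(n + 2)/2**n) − (-4), i.e. 4 + n*factorial(n + 2)/2**n - factorial(n + 2)/2**n.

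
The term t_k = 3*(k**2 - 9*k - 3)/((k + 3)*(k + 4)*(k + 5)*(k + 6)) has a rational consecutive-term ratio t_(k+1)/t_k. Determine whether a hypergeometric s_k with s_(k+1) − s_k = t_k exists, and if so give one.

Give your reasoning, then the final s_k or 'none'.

Step 1: r(k) = (k + 3)*(9*k - (k + 1)**2 + 12)/((k + 7)*(-k**2 + 9*k + 3)).
Gosper form: A/B · C(k+1)/C(k) with A=k + 3, B=k + 7, C=k**2 - 9*k - 3.
Set up (k + 3)·f(k+1) − (k + 6)·f(k) − (k**2 - 9*k - 3) = 0.
From deg A=1, deg B=1, deg C=2: d=3.
Solving with deg f ≤ 3: f(k) = -k*(k**2 + 72*k - 13)/60.
R(k) = B(k−1)·f(k)/C(k) = -k*(k + 6)*(k**2 + 72*k - 13)/(60*(k**2 - 9*k - 3)); s_k = R·t_k = k*(-k**2 - 72*k + 13)/(20*(k + 3)*(k + 4)*(k + 5)).
Verify: 3*(k**2 - 9*k - 3)/(k**4 + 18*k**3 + 119*k**2 + 342*k + 360) matches t_k.

s_k = k*(-k**2 - 72*k + 13)/(20*(k + 3)*(k + 4)*(k + 5))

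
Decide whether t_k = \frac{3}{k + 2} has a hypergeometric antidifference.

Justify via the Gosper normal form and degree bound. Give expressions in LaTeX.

t_(k+1)/t_k = (k + 2)/(k + 3).
Factor: A=k + 2; B=k + 3; C=1.
f must satisfy (k + 2)·f(k+1) − (k + 2)·f(k) = 1.
d = 0 from the (1,1,0) case.
Generic f = c0 gives residual -1; -1 = 0 cannot hold, so t_k is not Gosper-summable.

No — t_k has no hypergeometric antidifference.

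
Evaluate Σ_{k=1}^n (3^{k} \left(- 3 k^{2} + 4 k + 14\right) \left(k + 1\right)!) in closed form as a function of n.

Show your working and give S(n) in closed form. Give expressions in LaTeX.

t_(k+1)/t_k = 3*(3*k**3 + 8*k**2 - 11*k - 30)/(3*k**2 - 4*k - 14).
Factor: A=3*k + 6; B=1; C=k**2 - 4*k/3 - 14/3.
Solve (3*k + 6)·f(k+1) − (1)·f(k) = k**2 - 4*k/3 - 14/3.
Degrees (1,0,2) ⇒ d ≤ 1.
A polynomial solution: f(k) = (k - 4)/3.
Get s_k = R·t_k = -3**k*(k - 4)*factorial(k + 1) with R(k) = B(k−1)f(k)/C(k) = (k - 4)/(3*k**2 - 4*k - 14).
Δs = 3**k*(-3*k**2 + 4*k + 14)*factorial(k + 1), as required.
Telescope: S(n) = s_(n+1) − s_(1) = -3**(n + 1)*(n - 3)*factorial(n + 2) − (18) = -3*3**n*n**3*factorial(n) + 21*3**n*n*factorial(n) + 18*3**n*factorial(n) - 18.

S(n) = - 3 \cdot 3^{n} n^{3} n! + 21 \cdot 3^{n} n n! + 18 \cdot 3^{n} n! - 18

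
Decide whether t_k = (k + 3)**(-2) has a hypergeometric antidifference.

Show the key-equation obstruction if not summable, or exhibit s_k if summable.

Compute t_(k+1)/t_k: get (k + 3)**2/(k + 4)**2.
Gosper form: A/B · C(k+1)/C(k) with A=k**2 + 6*k + 9, B=k**2 + 8*k + 16, C=1.
Need (k**2 + 6*k + 9)·f(k+1) − (k**2 + 6*k + 9)·f(k) = 1.
deg f ≤ 0 (via 2,2,0).
Put f(k) = c0: A·f(k+1) − B(k−1)·f(k) − C = -1; need -1 = 0 — inconsistent ⇒ no f, not summable.

No. Not Gosper-summable.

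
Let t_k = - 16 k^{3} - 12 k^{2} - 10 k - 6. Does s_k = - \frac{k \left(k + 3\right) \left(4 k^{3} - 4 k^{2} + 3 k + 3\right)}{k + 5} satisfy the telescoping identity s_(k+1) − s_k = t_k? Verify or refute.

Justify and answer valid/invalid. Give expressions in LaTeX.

s_(k+1) = -(k + 1)*(k + 4)*(3*k + 4*(k + 1)**3 - 4*(k + 1)**2 + 6)/(k + 6)
s_(k+1) − s_k = 2*(-8*k**5 - 82*k**4 - 215*k**3 - 171*k**2 - 130*k - 60)/(k**2 + 11*k + 30)
(s_(k+1) − s_k) − t_k = 2*(12*k**4 + 96*k**3 + 67*k**2 + 53*k + 30)/(k**2 + 11*k + 30)

Invalid: residual \frac{2 \left(12 k^{4} + 96 k^{3} + 67 k^{2} + 53 k + 30\right)}{k^{2} + 11 k + 30} ≠ 0.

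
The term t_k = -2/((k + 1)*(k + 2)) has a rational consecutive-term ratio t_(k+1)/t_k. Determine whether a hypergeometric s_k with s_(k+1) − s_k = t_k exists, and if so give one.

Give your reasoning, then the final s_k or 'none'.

s_k = -2*k/(k + 1)

Ratio r(k) = (k + 1)/(k + 3).
Normal form (A,B,C) = (k + 1, k + 3, 1).
Solve (k + 1)·f(k+1) − (k + 2)·f(k) = 1.
d = 1 from the (1,1,0) case.
Match coefficients ⇒ f(k) = k.
Then R = B(k−1)f/C = k*(k + 2), so s_k = R(k)·t_k = -2*k/(k + 1).
s_(k+1) − s_k = -2/(k**2 + 3*k + 2) = t_k.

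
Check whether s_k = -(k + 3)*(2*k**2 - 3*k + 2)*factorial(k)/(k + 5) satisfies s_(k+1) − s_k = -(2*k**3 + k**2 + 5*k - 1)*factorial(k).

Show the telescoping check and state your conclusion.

Invalid: residual 2*(2*k**4 + 11*k**3 + 8*k**2 + 27*k - 7)*factorial(k)/((k + 5)*(k + 6)) ≠ 0.

s_(k+1) = -(k + 4)*(2*k**2 + k + 1)*factorial(k + 1)/(k + 6)
s_(k+1) − s_k = -(2*k**5 + 19*k**4 + 54*k**3 + 68*k**2 + 85*k - 16)*factorial(k)/((k + 5)*(k + 6))
(s_(k+1) − s_k) − t_k = 2*(2*k**4 + 11*k**3 + 8*k**2 + 27*k - 7)*factorial(k)/((k + 5)*(k + 6))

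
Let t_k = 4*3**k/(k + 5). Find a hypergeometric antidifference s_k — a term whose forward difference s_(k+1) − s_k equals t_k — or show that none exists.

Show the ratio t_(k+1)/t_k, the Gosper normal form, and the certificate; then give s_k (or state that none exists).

none (Gosper's algorithm certifies no s_k)

Compute t_(k+1)/t_k: get 3*(k + 5)/(k + 6).
Normal form (A,B,C) = (3*k + 15, k + 6, 1).
Solve (3*k + 15)·f(k+1) − (k + 5)·f(k) = 1.
Degrees (1,1,0) ⇒ d ≤ -1.
d = -1 < 0 ⇒ no nonzero polynomial f; not summable.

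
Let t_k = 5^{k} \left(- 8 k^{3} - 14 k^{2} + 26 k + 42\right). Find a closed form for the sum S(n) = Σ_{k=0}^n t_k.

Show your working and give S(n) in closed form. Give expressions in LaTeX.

S(n) = - 10 \cdot 5^{n} n^{3} - 10 \cdot 5^{n} n^{2} + 30 \cdot 5^{n} n + 45 \cdot 5^{n} - 3

Step 1: r(k) = 5*(4*k**3 + 19*k**2 + 13*k - 23)/(4*k**3 + 7*k**2 - 13*k - 21).
So A=5 and B=1, with C=k**3 + 7*k**2/4 - 13*k/4 - 21/4.
f must satisfy (5)·f(k+1) − (1)·f(k) = k**3 + 7*k**2/4 - 13*k/4 - 21/4.
deg f ≤ 3 (via 0,0,3).
A polynomial solution: f(k) = (2*k**3 - 4*k**2 - 4*k - 3)/8.
Certificate R = B(k−1)f/C = (2*k**3 - 4*k**2 - 4*k - 3)/(2*(4*k**3 + 7*k**2 - 13*k - 21)) gives s_k = 5**k*(-2*k**3 + 4*k**2 + 4*k + 3).
s_(k+1) − s_k = 5**k*(-8*k**3 - 14*k**2 + 26*k + 42) = t_k.
Σ_(k=0)^n t_k = s_(n+1) − s_(0) = (5**(n + 1)*(-2*n**3 - 2*n**2 + 6*n + 9)) − (3), i.e. -10*5**n*n**3 - 10*5**n*n**2 + 30*5**n*n + 45*5**n - 3.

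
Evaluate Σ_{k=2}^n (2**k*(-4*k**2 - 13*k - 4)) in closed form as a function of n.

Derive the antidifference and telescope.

r(k) = 2*(4*k**2 + 21*k + 21)/(4*k**2 + 13*k + 4) after simplifying.
Gosper form: A/B · C(k+1)/C(k) with A=2, B=1, C=k**2 + 13*k/4 + 1.
Key eq: (2)·f(k+1) = (1)·f(k) + (k**2 + 13*k/4 + 1).
Degrees (0,0,2) ⇒ d ≤ 2.
Solving with deg f ≤ 2: f(k) = (4*k**2 - 3*k + 2)/4.
Certificate R = B(k−1)f/C = (4*k**2 - 3*k + 2)/(4*k**2 + 13*k + 4) gives s_k = 2**k*(-4*k**2 + 3*k - 2).
Δs = 2**k*(-4*k**2 - 13*k - 4), as required.
Evaluate: s_(n+1) = 2**(n + 1)*(-4*n**2 - 5*n - 3); subtract s_(2) = -48 ⇒ S(n) = -8*2**n*n**2 - 10*2**n*n - 6*2**n + 48.

S(n) = -8*2**n*n**2 - 10*2**n*n - 6*2**n + 48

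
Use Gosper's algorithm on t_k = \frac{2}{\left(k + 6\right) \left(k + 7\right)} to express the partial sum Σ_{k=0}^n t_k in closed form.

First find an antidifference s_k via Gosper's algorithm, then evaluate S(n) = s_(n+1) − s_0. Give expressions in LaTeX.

S(n) = \frac{n + 1}{3 \left(n + 7\right)}

t_(k+1)/t_k = (k + 6)/(k + 8).
Gosper form: A/B · C(k+1)/C(k) with A=k + 6, B=k + 8, C=1.
Need (k + 6)·f(k+1) − (k + 7)·f(k) = 1.
deg f ≤ 1 (via 1,1,0).
A polynomial solution: f(k) = k/6.
Get s_k = R·t_k = k/(3*(k + 6)) with R(k) = B(k−1)f(k)/C(k) = k*(k + 7)/6.
s_(k+1) − s_k = 2/(k**2 + 13*k + 42) = t_k.
s_(n+1) = (n + 1)/(3*(n + 7)) and s_(0) = 0, so S(n) = (n + 1)/(3*(n + 7)).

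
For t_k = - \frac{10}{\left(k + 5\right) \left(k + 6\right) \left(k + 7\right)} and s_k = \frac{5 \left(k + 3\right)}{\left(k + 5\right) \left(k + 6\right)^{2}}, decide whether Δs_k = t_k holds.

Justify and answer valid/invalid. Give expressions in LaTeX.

Invalid: residual \frac{15 \left(3 k + 19\right)}{k^{5} + 31 k^{4} + 383 k^{3} + 2357 k^{2} + 7224 k + 8820} ≠ 0.

s_(k+1) = 5*(k + 4)/((k + 6)*(k + 7)**2)
s_(k+1) − s_k = 5*(-2*k**2 - 17*k - 27)/(k**5 + 31*k**4 + 383*k**3 + 2357*k**2 + 7224*k + 8820)
(s_(k+1) − s_k) − t_k = 15*(3*k + 19)/(k**5 + 31*k**4 + 383*k**3 + 2357*k**2 + 7224*k + 8820)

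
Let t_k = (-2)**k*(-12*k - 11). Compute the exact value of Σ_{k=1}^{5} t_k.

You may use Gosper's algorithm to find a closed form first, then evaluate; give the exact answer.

Σ = 1610

r(k) = 2*(-12*k - 23)/(12*k + 11) after simplifying.
Take A(k)=-2, B(k)=1, C(k)=k + 11/12.
Set up (-2)·f(k+1) − (1)·f(k) − (k + 11/12) = 0.
Bound: deg f ≤ 1.
Solve for f: f(k) = -(4*k + 1)/12 (degree 1 ≤ 1).
Then R = B(k−1)f/C = -(4*k + 1)/(12*k + 11), so s_k = R(k)·t_k = (-2)**k*(4*k + 1).
Verify: (-2)**k*(-12*k - 11) matches t_k.
Evaluate s at k=6 and k=1: 1600 and -10; difference 1610.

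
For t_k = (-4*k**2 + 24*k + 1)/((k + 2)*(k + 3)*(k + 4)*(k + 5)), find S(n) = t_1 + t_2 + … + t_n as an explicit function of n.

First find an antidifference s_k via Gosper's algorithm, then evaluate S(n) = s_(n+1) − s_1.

S(n) = n*(-n**2 + 68*n + 73)/(20*(n**3 + 12*n**2 + 47*n + 60))

Compute t_(k+1)/t_k: get (4*k**3 - 8*k**2 - 53*k - 42)/(4*k**3 - 145*k - 6).
Take A(k)=k + 2, B(k)=k + 6, C(k)=k**2 - 6*k - 1/4.
Solve (k + 2)·f(k+1) − (k + 5)·f(k) = k**2 - 6*k - 1/4.
Bound: deg f ≤ 3.
Match coefficients ⇒ f(k) = k*(k**2 - 87*k + 74)/96.
Get s_k = R·t_k = k*(-k**2 + 87*k - 74)/(24*(k + 2)*(k + 3)*(k + 4)) with R(k) = B(k−1)f(k)/C(k) = k*(k + 5)*(k**2 - 87*k + 74)/(24*(4*k**2 - 24*k - 1)).
Verify: (-4*k**2 + 24*k + 1)/(k**4 + 14*k**3 + 71*k**2 + 154*k + 120) matches t_k.
Evaluate: s_(n+1) = (-n**3 + 84*n**2 + 97*n + 12)/(24*(n**3 + 12*n**2 + 47*n + 60)); subtract s_(1) = 1/120 ⇒ S(n) = n*(-n**2 + 68*n + 73)/(20*(n**3 + 12*n**2 + 47*n + 60)).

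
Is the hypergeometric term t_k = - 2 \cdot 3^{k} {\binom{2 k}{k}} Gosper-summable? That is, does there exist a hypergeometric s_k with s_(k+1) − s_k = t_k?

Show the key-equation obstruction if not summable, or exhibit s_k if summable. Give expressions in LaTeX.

No; the degree bound rules out any f.

Ratio r(k) = 6*(2*k + 1)/(k + 1).
Take A(k)=12*k + 6, B(k)=k + 1, C(k)=1.
f must satisfy (12*k + 6)·f(k+1) − (k)·f(k) = 1.
Degrees (1,1,0) ⇒ d ≤ -1.
Bound -1 < 0, so the key equation has no polynomial solution.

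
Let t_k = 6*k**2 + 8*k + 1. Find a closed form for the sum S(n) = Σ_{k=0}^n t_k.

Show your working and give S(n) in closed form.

Ratio r(k) = (6*k**2 + 20*k + 15)/(6*k**2 + 8*k + 1).
Take A(k)=1, B(k)=1, C(k)=k**2 + 4*k/3 + 1/6.
Need (1)·f(k+1) − (1)·f(k) = k**2 + 4*k/3 + 1/6.
Degrees (0,0,2) ⇒ d ≤ 3.
Match coefficients ⇒ f(k) = k*(2*k**2 + k - 2)/6.
Get s_k = R·t_k = k*(2*k**2 + k - 2) with R(k) = B(k−1)f(k)/C(k) = k*(2*k**2 + k - 2)/(6*k**2 + 8*k + 1).
s_(k+1) − s_k = 6*k**2 + 8*k + 1 = t_k.
s_(n+1) = 2*n**3 + 7*n**2 + 6*n + 1 and s_(0) = 0, so S(n) = 2*n**3 + 7*n**2 + 6*n + 1.

S(n) = 2*n**3 + 7*n**2 + 6*n + 1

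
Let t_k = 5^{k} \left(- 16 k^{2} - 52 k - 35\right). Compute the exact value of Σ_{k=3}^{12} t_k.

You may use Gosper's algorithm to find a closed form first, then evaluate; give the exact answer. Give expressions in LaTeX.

t_(k+1)/t_k = 5*(16*k**2 + 84*k + 103)/(16*k**2 + 52*k + 35).
A = 5, B = 1, C = k**2 + 13*k/4 + 35/16.
Solve (5)·f(k+1) − (1)·f(k) = k**2 + 13*k/4 + 35/16.
Bound: deg f ≤ 2.
Solve for f: f(k) = k*(4*k + 3)/16 (degree 2 ≤ 2).
Then R = B(k−1)f/C = k*(4*k + 3)/(16*k**2 + 52*k + 35), so s_k = R(k)·t_k = 5**k*k*(-4*k - 3).
s_(k+1) − s_k = 5**k*(-16*k**2 - 52*k - 35) = t_k.
Evaluate s at k=13 and k=3: -872802734375 and -5625; difference -872802728750.

Σ = -872802728750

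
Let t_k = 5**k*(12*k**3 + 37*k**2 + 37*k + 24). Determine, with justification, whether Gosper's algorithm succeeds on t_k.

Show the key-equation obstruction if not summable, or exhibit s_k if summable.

t_(k+1)/t_k = 5*(12*k**3 + 73*k**2 + 147*k + 110)/(12*k**3 + 37*k**2 + 37*k + 24).
Normal form (A,B,C) = (5, 1, k**3 + 37*k**2/12 + 37*k/12 + 2).
Key eq: (5)·f(k+1) = (1)·f(k) + (k**3 + 37*k**2/12 + 37*k/12 + 2).
deg f ≤ 3 (via 0,0,3).
Coefficient equations give f(k) = (3*k**3 - 2*k**2 + 3*k + 1)/12.
Then R = B(k−1)f/C = (3*k**3 - 2*k**2 + 3*k + 1)/(12*k**3 + 37*k**2 + 37*k + 24), so s_k = R(k)·t_k = 5**k*(3*k**3 - 2*k**2 + 3*k + 1).
s_(k+1) − s_k = 5**k*(12*k**3 + 37*k**2 + 37*k + 24) = t_k.

Yes. s_k = 5**k*(3*k**3 - 2*k**2 + 3*k + 1).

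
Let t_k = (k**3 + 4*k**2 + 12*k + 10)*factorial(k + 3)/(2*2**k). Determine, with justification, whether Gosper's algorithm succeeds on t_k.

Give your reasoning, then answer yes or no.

t_(k+1)/t_k = (k**4 + 11*k**3 + 51*k**2 + 119*k + 108)/(2*(k**3 + 4*k**2 + 12*k + 10)).
Normal form (A,B,C) = (k/2 + 2, 1, k**3 + 4*k**2 + 12*k + 10).
Key eq: (k/2 + 2)·f(k+1) = (1)·f(k) + (k**3 + 4*k**2 + 12*k + 10).
Degrees (1,0,3) ⇒ d ≤ 2.
Match coefficients ⇒ f(k) = 2*(k**2 + 3).
Then R = B(k−1)f/C = 2*(k**2 + 3)/(k**3 + 4*k**2 + 12*k + 10), so s_k = R(k)·t_k = (k**2 + 3)*factorial(k + 3)/2**k.
Verify: (k**3 + 4*k**2 + 12*k + 10)*factorial(k + 3)/(2*2**k) matches t_k.

Yes. s_k = (k**2 + 3)*factorial(k + 3)/2**k.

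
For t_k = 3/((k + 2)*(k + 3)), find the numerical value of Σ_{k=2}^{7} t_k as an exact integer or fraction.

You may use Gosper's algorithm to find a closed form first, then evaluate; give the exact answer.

t_(k+1)/t_k = (k + 2)/(k + 4).
Take A(k)=k + 2, B(k)=k + 4, C(k)=1.
Set up (k + 2)·f(k+1) − (k + 3)·f(k) − (1) = 0.
deg f ≤ 1 (via 1,1,0).
Solving with deg f ≤ 1: f(k) = k/2.
Get s_k = R·t_k = 3*k/(2*(k + 2)) with R(k) = B(k−1)f(k)/C(k) = k*(k + 3)/2.
Check: Δs_k = 3/(k**2 + 5*k + 6). ✓
Σ_(k=2)^(7) t_k = s_(8) − s_(2) = 6/5 − (3/4) = 9/20.

Σ = 9/20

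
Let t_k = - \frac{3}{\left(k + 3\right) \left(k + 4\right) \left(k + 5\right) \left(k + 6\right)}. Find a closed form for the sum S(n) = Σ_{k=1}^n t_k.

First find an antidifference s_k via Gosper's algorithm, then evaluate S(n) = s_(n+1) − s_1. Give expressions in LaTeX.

S(n) = \frac{n \left(- n^{2} - 15 n - 74\right)}{120 \left(n^{3} + 15 n^{2} + 74 n + 120\right)}

The ratio is (k + 3)/(k + 7).
Take A(k)=k + 3, B(k)=k + 7, C(k)=1.
f must satisfy (k + 3)·f(k+1) − (k + 6)·f(k) = 1.
d = 3 from the (1,1,0) case.
Match coefficients ⇒ f(k) = k*(k**2 + 12*k + 47)/180.
R(k) = B(k−1)·f(k)/C(k) = k*(k + 6)*(k**2 + 12*k + 47)/180; s_k = R·t_k = k*(-k**2 - 12*k - 47)/(60*(k + 3)*(k + 4)*(k + 5)).
Check: Δs_k = -3/(k**4 + 18*k**3 + 119*k**2 + 342*k + 360). ✓
Σ_(k=1)^n t_k = s_(n+1) − s_(1) = ((-n**3 - 15*n**2 - 74*n - 60)/(60*(n**3 + 15*n**2 + 74*n + 120))) − (-1/120), i.e. n*(-n**2 - 15*n - 74)/(120*(n**3 + 15*n**2 + 74*n + 120)).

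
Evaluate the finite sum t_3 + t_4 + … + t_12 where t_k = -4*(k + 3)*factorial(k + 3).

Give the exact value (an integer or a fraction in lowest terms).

The ratio is (k + 4)**2/(k + 3).
Take A(k)=k + 4, B(k)=1, C(k)=k + 3.
Solve (k + 4)·f(k+1) − (1)·f(k) = k + 3.
Bound: deg f ≤ 0.
Solving with deg f ≤ 0: f(k) = 1.
Get s_k = R·t_k = -4*factorial(k + 3) with R(k) = B(k−1)f(k)/C(k) = 1/(k + 3).
s_(k+1) − s_k = -4*(k + 3)*factorial(k + 3) = t_k.
Sum = s_(13) − s_(3); s_(13) = -83691159552000, s_(3) = -2880 ⇒ -83691159549120.

Σ = -83691159549120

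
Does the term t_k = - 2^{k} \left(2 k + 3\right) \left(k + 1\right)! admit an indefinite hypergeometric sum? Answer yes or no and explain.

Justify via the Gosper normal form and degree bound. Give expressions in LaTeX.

Step 1: r(k) = 2*(k + 2)*(2*k + 5)/(2*k + 3).
So A=2*k + 4 and B=1, with C=k + 3/2.
Key eq: (2*k + 4)·f(k+1) = (1)·f(k) + (k + 3/2).
deg f ≤ 0 (via 1,0,1).
Coefficient equations give f(k) = 1/2.
Certificate R = B(k−1)f/C = 1/(2*k + 3) gives s_k = -2**k*factorial(k + 1).
s_(k+1) − s_k = -2**k*(2*k + 3)*factorial(k + 1) = t_k.

Yes. s_k = - 2^{k} \left(k + 1\right)!.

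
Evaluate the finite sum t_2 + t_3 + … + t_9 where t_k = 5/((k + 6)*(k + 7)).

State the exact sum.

Compute t_(k+1)/t_k: get (k + 6)/(k + 8).
Factor: A=k + 6; B=k + 8; C=1.
Set up (k + 6)·f(k+1) − (k + 7)·f(k) − (1) = 0.
Degrees (1,1,0) ⇒ d ≤ 1.
A polynomial solution: f(k) = k/6.
Certificate R = B(k−1)f/C = k*(k + 7)/6 gives s_k = 5*k/(6*(k + 6)).
Δs = 5/(k**2 + 13*k + 42), as required.
Sum = s_(10) − s_(2); s_(10) = 25/48, s_(2) = 5/24 ⇒ 5/16.

Σ = 5/16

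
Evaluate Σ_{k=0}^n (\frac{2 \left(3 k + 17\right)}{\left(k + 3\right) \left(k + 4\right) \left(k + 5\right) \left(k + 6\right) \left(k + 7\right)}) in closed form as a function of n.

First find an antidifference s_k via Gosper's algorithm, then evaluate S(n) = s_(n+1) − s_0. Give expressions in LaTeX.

S(n) = \frac{n^{3} + 16 n^{2} + 83 n + 68}{36 \left(n^{3} + 16 n^{2} + 83 n + 140\right)}

Ratio r(k) = (k + 3)*(3*k + 20)/((k + 8)*(3*k + 17)).
Normal form (A,B,C) = (k + 3, k + 8, k + 17/3).
Solve (k + 3)·f(k+1) − (k + 7)·f(k) = k + 17/3.
Bound: deg f ≤ 4.
Solve for f: f(k) = k*(k + 5)*(k**2 + 13*k + 54)/216 (degree 4 ≤ 4).
Get s_k = R·t_k = k*(k**2 + 13*k + 54)/(36*(k**3 + 13*k**2 + 54*k + 72)) with R(k) = B(k−1)f(k)/C(k) = k*(k + 5)*(k + 7)*(k**2 + 13*k + 54)/(72*(3*k + 17)).
Δs = 2*(3*k + 17)/(k**5 + 25*k**4 + 245*k**3 + 1175*k**2 + 2754*k + 2520), as required.
Σ_(k=0)^n t_k = s_(n+1) − s_(0) = ((n**3 + 16*n**2 + 83*n + 68)/(36*(n**3 + 16*n**2 + 83*n + 140))) − (0), i.e. (n**3 + 16*n**2 + 83*n + 68)/(36*(n**3 + 16*n**2 + 83*n + 140)).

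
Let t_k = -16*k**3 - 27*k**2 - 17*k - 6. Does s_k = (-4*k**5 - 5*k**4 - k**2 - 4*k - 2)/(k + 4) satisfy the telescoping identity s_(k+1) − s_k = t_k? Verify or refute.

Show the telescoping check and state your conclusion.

Invalid: residual 6*(6*k**4 + 45*k**3 + 63*k**2 + 36*k + 11)/(k**2 + 9*k + 20) ≠ 0.

s_(k+1) = (-4*k - 4*(k + 1)**5 - 5*(k + 1)**4 - (k + 1)**2 - 6)/(k + 5)
s_(k+1) − s_k = (-16*k**5 - 135*k**4 - 310*k**3 - 321*k**2 - 178*k - 54)/(k**2 + 9*k + 20)
(s_(k+1) − s_k) − t_k = 6*(6*k**4 + 45*k**3 + 63*k**2 + 36*k + 11)/(k**2 + 9*k + 20)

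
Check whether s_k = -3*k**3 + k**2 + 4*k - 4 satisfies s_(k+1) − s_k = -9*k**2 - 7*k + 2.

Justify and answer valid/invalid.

s_(k+1) = 4*k - 3*(k + 1)**3 + (k + 1)**2
s_(k+1) − s_k = -9*k**2 - 7*k + 2
(s_(k+1) − s_k) − t_k = 0

valid (s_(k+1) − s_k reduces to t_k)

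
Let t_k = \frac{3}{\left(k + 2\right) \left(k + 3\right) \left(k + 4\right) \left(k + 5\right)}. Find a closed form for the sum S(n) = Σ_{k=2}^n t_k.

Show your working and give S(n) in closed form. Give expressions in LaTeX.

r(k) = (k + 2)/(k + 6) after simplifying.
Take A(k)=k + 2, B(k)=k + 6, C(k)=1.
Solve (k + 2)·f(k+1) − (k + 5)·f(k) = 1.
Bound: deg f ≤ 3.
Solve for f: f(k) = k*(k**2 + 9*k + 26)/72 (degree 3 ≤ 3).
Then R = B(k−1)f/C = k*(k + 5)*(k**2 + 9*k + 26)/72, so s_k = R(k)·t_k = k*(k**2 + 9*k + 26)/(24*(k + 2)*(k + 3)*(k + 4)).
Check: Δs_k = 3/(k**4 + 14*k**3 + 71*k**2 + 154*k + 120). ✓
s_(n+1) = (n**3 + 12*n**2 + 47*n + 36)/(24*(n**3 + 12*n**2 + 47*n + 60)) and s_(2) = 1/30, so S(n) = (n**3 + 12*n**2 + 47*n - 60)/(120*(n**3 + 12*n**2 + 47*n + 60)).

S(n) = \frac{n^{3} + 12 n^{2} + 47 n - 60}{120 \left(n^{3} + 12 n^{2} + 47 n + 60\right)}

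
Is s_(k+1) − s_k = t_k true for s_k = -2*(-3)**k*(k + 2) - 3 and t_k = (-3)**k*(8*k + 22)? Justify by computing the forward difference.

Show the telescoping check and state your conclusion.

valid (s_(k+1) − s_k reduces to t_k)

s_(k+1) = 6*(-3)**k*(k + 3) - 3
s_(k+1) − s_k = (-3)**k*(8*k + 22)
(s_(k+1) − s_k) − t_k = 0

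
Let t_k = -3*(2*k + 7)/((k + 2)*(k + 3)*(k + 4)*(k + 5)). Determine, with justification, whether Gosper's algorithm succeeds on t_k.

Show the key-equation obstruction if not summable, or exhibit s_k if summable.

The ratio is (k + 2)*(2*k + 9)/((k + 6)*(2*k + 7)).
A = k + 2, B = k + 6, C = k + 7/2.
Set up (k + 2)·f(k+1) − (k + 5)·f(k) − (k + 7/2) = 0.
d = 3 from the (1,1,1) case.
Coefficient equations give f(k) = k*(k + 3)*(k + 6)/16.
R(k) = B(k−1)·f(k)/C(k) = k*(k + 3)*(k + 5)*(k + 6)/(8*(2*k + 7)); s_k = R·t_k = 3*k*(-k - 6)/(8*(k**2 + 6*k + 8)).
Check: Δs_k = 3*(-2*k - 7)/(k**4 + 14*k**3 + 71*k**2 + 154*k + 120). ✓

Yes. s_k = 3*k*(-k - 6)/(8*(k**2 + 6*k + 8)).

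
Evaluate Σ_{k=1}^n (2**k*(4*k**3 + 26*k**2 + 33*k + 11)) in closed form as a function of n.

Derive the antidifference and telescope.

Ratio r(k) = 2*(4*k**3 + 38*k**2 + 97*k + 74)/(4*k**3 + 26*k**2 + 33*k + 11).
Take A(k)=2, B(k)=1, C(k)=k**3 + 13*k**2/2 + 33*k/4 + 11/4.
Key eq: (2)·f(k+1) = (1)·f(k) + (k**3 + 13*k**2/2 + 33*k/4 + 11/4).
From deg A=0, deg B=0, deg C=3: d=3.
Coefficient equations give f(k) = (4*k**3 + 2*k**2 + k - 3)/4.
Certificate R = B(k−1)f/C = (4*k**3 + 2*k**2 + k - 3)/((k + 1)*(4*k**2 + 22*k + 11)) gives s_k = 2**k*(4*k**3 + 2*k**2 + k - 3).
Δs = 2**k*(4*k**3 + 26*k**2 + 33*k + 11), as required.
s_(n+1) = 2**(n + 1)*(4*n**3 + 14*n**2 + 17*n + 4) and s_(1) = 8, so S(n) = 8*2**n*n**3 + 28*2**n*n**2 + 34*2**n*n + 8*2**n - 8.

S(n) = 8*2**n*n**3 + 28*2**n*n**2 + 34*2**n*n + 8*2**n - 8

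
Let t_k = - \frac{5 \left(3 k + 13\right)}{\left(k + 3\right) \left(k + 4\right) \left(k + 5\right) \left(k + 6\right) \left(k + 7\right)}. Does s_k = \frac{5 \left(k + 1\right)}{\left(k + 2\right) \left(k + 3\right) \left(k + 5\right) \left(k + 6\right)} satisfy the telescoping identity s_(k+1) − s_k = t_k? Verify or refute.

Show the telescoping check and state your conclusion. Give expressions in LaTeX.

Invalid: residual \frac{10 \left(2 k + 9\right)}{k^{6} + 27 k^{5} + 295 k^{4} + 1665 k^{3} + 5104 k^{2} + 8028 k + 5040} ≠ 0.

s_(k+1) = 5*(k + 2)/((k + 3)*(k + 4)*(k + 6)*(k + 7))
s_(k+1) − s_k = 5*(-3*k**2 - 15*k - 8)/(k**6 + 27*k**5 + 295*k**4 + 1665*k**3 + 5104*k**2 + 8028*k + 5040)
(s_(k+1) − s_k) − t_k = 10*(2*k + 9)/(k**6 + 27*k**5 + 295*k**4 + 1665*k**3 + 5104*k**2 + 8028*k + 5040)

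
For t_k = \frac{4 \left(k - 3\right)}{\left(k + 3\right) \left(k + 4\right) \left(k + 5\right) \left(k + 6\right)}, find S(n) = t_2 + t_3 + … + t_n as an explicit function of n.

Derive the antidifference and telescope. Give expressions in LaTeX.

The ratio is (k - 2)*(k + 3)/((k - 3)*(k + 7)).
Gosper form: A/B · C(k+1)/C(k) with A=k + 3, B=k + 7, C=k - 3.
f must satisfy (k + 3)·f(k+1) − (k + 6)·f(k) = k - 3.
Bound: deg f ≤ 3.
Match coefficients ⇒ f(k) = -k*(k**2 + 12*k + 107)/120.
Get s_k = R·t_k = k*(-k**2 - 12*k - 107)/(30*(k + 3)*(k + 4)*(k + 5)) with R(k) = B(k−1)f(k)/C(k) = -k*(k + 6)*(k**2 + 12*k + 107)/(120*(k - 3)).
Check: Δs_k = 4*(k - 3)/(k**4 + 18*k**3 + 119*k**2 + 342*k + 360). ✓
s_(n+1) = (-n**3 - 15*n**2 - 134*n - 120)/(30*(n**3 + 15*n**2 + 74*n + 120)) and s_(2) = -3/70, so S(n) = (n**3 + 15*n**2 - 136*n + 120)/(105*(n**3 + 15*n**2 + 74*n + 120)).

S(n) = \frac{n^{3} + 15 n^{2} - 136 n + 120}{105 \left(n^{3} + 15 n^{2} + 74 n + 120\right)}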